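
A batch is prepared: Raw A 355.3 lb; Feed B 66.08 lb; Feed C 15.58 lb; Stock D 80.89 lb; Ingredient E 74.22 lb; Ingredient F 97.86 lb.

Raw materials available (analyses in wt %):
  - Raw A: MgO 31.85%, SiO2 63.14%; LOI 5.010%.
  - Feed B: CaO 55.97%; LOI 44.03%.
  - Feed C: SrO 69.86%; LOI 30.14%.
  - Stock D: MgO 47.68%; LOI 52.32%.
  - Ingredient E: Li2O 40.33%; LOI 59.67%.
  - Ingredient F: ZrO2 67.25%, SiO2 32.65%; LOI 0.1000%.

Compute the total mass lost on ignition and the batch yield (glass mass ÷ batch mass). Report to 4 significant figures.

LOI loss = 138.3 lb; glass = 551.6 lb; yield = 79.95%

All internal work runs at full precision at every stage. Intermediates appear with 4-significant-digit rounding between the steps; each reported figure undergoes a single rounding. The derived quantities (net glass mass, LOI, the six compositions, the yield, the totals) are computed at exact precision using the weight values for 551.6 lb of glass, exactly as printed in the question or the answer.
Material-by-material LOI:
  Raw A: 355.3 × 0.05010 = 17.80 lb
  Feed B: 66.08 × 0.4403 = 29.10 lb
  Feed C: 15.58 × 0.3014 = 4.696 lb
  Stock D: 80.89 × 0.5232 = 42.32 lb
  Ingredient E: 74.22 × 0.5967 = 44.29 lb
  Ingredient F: 97.86 × 0.001000 = 0.09786 lb
Total LOI = 138.3 lb
Glass = batch − LOI = 689.9 − 138.3 = 551.6 lb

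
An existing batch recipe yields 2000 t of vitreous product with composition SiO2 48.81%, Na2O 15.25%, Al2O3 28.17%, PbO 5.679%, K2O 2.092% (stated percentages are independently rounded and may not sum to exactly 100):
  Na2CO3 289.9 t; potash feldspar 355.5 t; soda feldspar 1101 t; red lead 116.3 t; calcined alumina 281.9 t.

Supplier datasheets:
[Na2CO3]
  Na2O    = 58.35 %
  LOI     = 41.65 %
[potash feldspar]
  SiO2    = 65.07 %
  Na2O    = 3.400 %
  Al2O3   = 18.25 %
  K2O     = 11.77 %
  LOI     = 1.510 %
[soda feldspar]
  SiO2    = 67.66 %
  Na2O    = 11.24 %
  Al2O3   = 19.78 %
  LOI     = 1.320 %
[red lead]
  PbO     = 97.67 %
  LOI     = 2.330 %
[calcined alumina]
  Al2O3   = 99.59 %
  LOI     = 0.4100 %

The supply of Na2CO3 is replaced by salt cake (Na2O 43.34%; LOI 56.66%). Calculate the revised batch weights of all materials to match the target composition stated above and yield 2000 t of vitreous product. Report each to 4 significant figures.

Revised batch per 2000 t vitreous product:
  salt cake: 390.3 t
  potash feldspar: 355.5 t
  soda feldspar: 1101 t
  red lead: 116.3 t
  calcined alumina: 281.9 t
Total batch = 2245 t; LOI loss = 244.9 t

The working math holds exact precision throughout; rounding to four significant figures governs every in-between result as shown; a single rounding completes every reported figure. All derived quantities (glass mass, the five compositions, LOI, yield, the totals) are computed in exact precision from the weighed amounts per 2000 t of glass exactly as printed in either problem or answer.
Target masses of each oxide per 2000 t vitreous product:
  SiO2: 48.81% × 2000 = 976.2 t
  Na2O: 15.25% × 2000 = 305.0 t
  Al2O3: 28.17% × 2000 = 563.4 t
  PbO: 5.679% × 2000 = 113.6 t
  K2O: 2.092% × 2000 = 41.84 t
Balance tally, oxide-wise, per the reported batch figures, relative to the basis at hand (sum by sum, the targets are met once rounding is allowed for):
  SiO2: 355.5·0.6507 + 1101·0.6766 = 976.3 t (target 976.2 t)
  Na2O: 390.3·0.4334 + 355.5·0.03400 + 1101·0.1124 = 305.0 t (target 305.0 t)
  Al2O3: 355.5·0.1825 + 1101·0.1978 + 281.9·0.9959 = 563.4 t (target 563.4 t)
  PbO: 116.3·0.9767 = 113.6 t (target 113.6 t)
  K2O: 355.5·0.1177 = 41.84 t (target 41.84 t)
Glass mass check: the batch minus its LOI: 2000 t (oxide target masses add up to 2000 t; versus the stated basis of 2000 t — rounding explains the deltas).
Adding the batch up: Σ batch = 2245 t; loss to ignition Σ batch·LOI = 244.9 t; as yield: glass ÷ batch → 89.09%.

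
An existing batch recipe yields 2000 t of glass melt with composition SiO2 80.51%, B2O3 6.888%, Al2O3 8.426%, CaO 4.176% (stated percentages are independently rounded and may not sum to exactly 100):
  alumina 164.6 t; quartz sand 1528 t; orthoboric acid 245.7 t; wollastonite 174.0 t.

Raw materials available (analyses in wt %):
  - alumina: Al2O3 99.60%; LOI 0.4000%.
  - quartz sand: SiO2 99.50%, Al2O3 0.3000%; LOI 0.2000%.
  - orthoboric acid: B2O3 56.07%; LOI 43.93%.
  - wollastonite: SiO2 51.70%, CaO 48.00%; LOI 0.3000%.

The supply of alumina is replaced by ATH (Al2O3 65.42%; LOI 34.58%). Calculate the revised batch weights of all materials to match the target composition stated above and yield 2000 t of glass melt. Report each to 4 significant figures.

Each numeric step runs at full float precision from first step to last. Values along the way are shown rounded off to 4 significant figures in the printout; each reported result is rounded once only; derived quantities are rebuilt in full precision (totals, the four compositions, the yield, net glass mass, ignition loss) from the weighed amounts at 2000 t of glass precisely as stated by the problem or the answer.
Oxide mass targets, per 2000 t glass melt:
  SiO2: 80.51% × 2000 = 1610 t
  B2O3: 6.888% × 2000 = 137.8 t
  Al2O3: 8.426% × 2000 = 168.5 t
  CaO: 4.176% × 2000 = 83.52 t
Balance tally, oxide-wise, applying the batch weights above, per the basis as stated (each sum matches its target mass exact up to rounding of places):
  SiO2: 1528·0.9950 + 174.0·0.5170 = 1610 t (target 1610 t)
  B2O3: 245.7·0.5607 = 137.8 t (target 137.8 t)
  Al2O3: 250.6·0.6542 + 1528·0.003000 = 168.5 t (target 168.5 t)
  CaO: 174.0·0.4800 = 83.52 t (target 83.52 t)
Glass-mass closure: Σ batch − LOI loss = 2000 t (targets for the oxides total 2000 t; against the stated basis, 2000 t — a pure rounding effect).
Summing the batch: Σ batch = 2198 t; Σ batch·LOI gives LOI loss = 198.2 t; the yield ratio, glass ÷ batch: 90.99%.

Revised batch per 2000 t glass melt:
  ATH: 250.6 t
  quartz sand: 1528 t
  orthoboric acid: 245.7 t
  wollastonite: 174.0 t
Total batch = 2198 t; LOI loss = 198.2 t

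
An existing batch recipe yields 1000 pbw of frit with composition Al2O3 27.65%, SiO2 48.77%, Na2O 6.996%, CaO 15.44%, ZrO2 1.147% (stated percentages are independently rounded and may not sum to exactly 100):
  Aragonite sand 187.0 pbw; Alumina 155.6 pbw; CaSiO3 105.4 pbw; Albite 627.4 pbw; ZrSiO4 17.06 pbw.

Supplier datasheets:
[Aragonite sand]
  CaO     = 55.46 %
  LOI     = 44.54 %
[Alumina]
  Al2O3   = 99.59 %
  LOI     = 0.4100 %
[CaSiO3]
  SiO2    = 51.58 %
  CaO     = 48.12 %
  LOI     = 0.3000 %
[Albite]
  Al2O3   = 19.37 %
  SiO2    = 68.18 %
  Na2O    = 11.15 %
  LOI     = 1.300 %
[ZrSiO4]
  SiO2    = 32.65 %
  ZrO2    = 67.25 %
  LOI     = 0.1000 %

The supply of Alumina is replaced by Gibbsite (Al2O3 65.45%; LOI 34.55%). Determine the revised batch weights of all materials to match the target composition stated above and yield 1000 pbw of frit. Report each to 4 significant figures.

All internal work keeps exact precision at all times — values along the way are shown (rounded to 4 significant figures) in the working — each reported figure takes exactly one rounding — the derived quantities are carried from the weighed amounts per 1000 pbw of glass at full float precision (glass mass, the five compositions, yield, ignition loss, totals) as set out in question or answer.
Oxide mass targets, per 1000 pbw frit:
  Al2O3: 27.65% × 1000 = 276.5 pbw
  SiO2: 48.77% × 1000 = 487.7 pbw
  Na2O: 6.996% × 1000 = 69.96 pbw
  CaO: 15.44% × 1000 = 154.4 pbw
  ZrO2: 1.147% × 1000 = 11.47 pbw
Balance tally, oxide-wise, on the weights just shown, relative to the basis at hand (summed amounts equal target values up to rounding of the answer):
  Al2O3: 236.8·0.6545 + 627.4·0.1937 = 276.5 pbw (target 276.5 pbw)
  SiO2: 105.4·0.5158 + 627.4·0.6818 + 17.06·0.3265 = 487.7 pbw (target 487.7 pbw)
  Na2O: 627.4·0.1115 = 69.96 pbw (target 69.96 pbw)
  CaO: 187.0·0.5546 + 105.4·0.4812 = 154.4 pbw (target 154.4 pbw)
  ZrO2: 17.06·0.6725 = 11.47 pbw (target 11.47 pbw)
Auditing the glass mass value: total charge less LOI = 1000 pbw (the targets, summed, come to 1000 pbw; stated basis 1000 pbw — gaps are rounding artifacts).
Whole-batch sum: Σ batch = 1174 pbw; ignition loss, Σ(batch × LOI) = 173.6 pbw; yield: glass divided by total = 85.21%.

Revised batch per 1000 pbw frit:
  Aragonite sand: 187.0 pbw
  Gibbsite: 236.8 pbw
  CaSiO3: 105.4 pbw
  Albite: 627.4 pbw
  ZrSiO4: 17.06 pbw
Total batch = 1174 pbw; LOI loss = 173.6 pbw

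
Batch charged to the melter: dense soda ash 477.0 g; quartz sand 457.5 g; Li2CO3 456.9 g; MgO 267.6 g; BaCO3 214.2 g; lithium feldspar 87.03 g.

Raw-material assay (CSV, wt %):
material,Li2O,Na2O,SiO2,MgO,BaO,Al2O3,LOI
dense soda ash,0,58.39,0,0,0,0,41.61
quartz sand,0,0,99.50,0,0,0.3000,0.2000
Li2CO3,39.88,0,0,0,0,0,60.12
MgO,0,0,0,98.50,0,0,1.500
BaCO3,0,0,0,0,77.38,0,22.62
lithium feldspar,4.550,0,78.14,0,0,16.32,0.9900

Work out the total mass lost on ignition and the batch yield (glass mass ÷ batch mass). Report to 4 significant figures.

All internal work carries full precision from first step to last — in-progress results are shown, rounded to 4 significant figures, alongside each step — each reported value is rounded once only; the derived quantities are carried using the weight values for 1433 g of glass in full precision (glass mass, yield, LOI, totals, six oxide percentages) as written in question or answer.
Ignition loss by material:
  dense soda ash: 477.0 × 0.4161 = 198.5 g
  quartz sand: 457.5 × 0.002000 = 0.9150 g
  Li2CO3: 456.9 × 0.6012 = 274.7 g
  MgO: 267.6 × 0.01500 = 4.014 g
  BaCO3: 214.2 × 0.2262 = 48.45 g
  lithium feldspar: 87.03 × 0.009900 = 0.8616 g
Total LOI = 527.4 g
Glass = batch − LOI = 1960 − 527.4 = 1433 g

LOI loss = 527.4 g; glass = 1433 g; yield = 73.09%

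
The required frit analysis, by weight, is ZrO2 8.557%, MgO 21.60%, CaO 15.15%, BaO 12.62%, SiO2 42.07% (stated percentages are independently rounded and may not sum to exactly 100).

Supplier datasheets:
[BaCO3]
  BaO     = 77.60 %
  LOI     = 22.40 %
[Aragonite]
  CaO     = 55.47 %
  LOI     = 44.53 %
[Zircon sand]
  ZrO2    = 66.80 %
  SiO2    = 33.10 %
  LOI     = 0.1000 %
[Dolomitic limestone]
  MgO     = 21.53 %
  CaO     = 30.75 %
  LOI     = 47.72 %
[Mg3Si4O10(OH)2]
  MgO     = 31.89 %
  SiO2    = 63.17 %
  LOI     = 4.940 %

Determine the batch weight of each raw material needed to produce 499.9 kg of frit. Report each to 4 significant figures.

Every computation carries full precision from first step to last; intermediates are displayed rounded to four significant figures in the working — each reported result undergoes a single rounding. The derived quantities are rebuilt using the weight values on 499.9 kg of glass at full precision (glass mass, ignition loss, yield, five oxide percentages, the totals), as quoted within the problem or the answer.
Oxide-by-oxide targets in 499.9 kg frit:
  ZrO2: 8.557% × 499.9 = 42.78 kg
  MgO: 21.60% × 499.9 = 108.0 kg
  CaO: 15.15% × 499.9 = 75.73 kg
  BaO: 12.62% × 499.9 = 63.09 kg
  SiO2: 42.07% × 499.9 = 210.3 kg
Oxide-by-oxide audit working from each reported weight, on the stated basis (summed amounts equal target values inside rounding margins):
  ZrO2: 64.04·0.6680 = 42.78 kg (target 42.78 kg)
  MgO: 58.10·0.2153 + 299.4·0.3189 = 108.0 kg (target 108.0 kg)
  CaO: 104.3·0.5547 + 58.10·0.3075 = 75.72 kg (target 75.73 kg)
  BaO: 81.30·0.7760 = 63.09 kg (target 63.09 kg)
  SiO2: 64.04·0.3310 + 299.4·0.6317 = 210.3 kg (target 210.3 kg)
Consistency of the glass mass: the batch minus its LOI: 499.9 kg (summing oxide targets gives 499.9 kg; against the stated basis, 499.9 kg — differing by rounding only).
Summing the batch: Σ batch = 607.1 kg; the LOI term Σ batch·LOI equals 107.2 kg; glass ÷ batch gives a yield of 82.34%.

Batch per 499.9 kg frit:
  BaCO3: 81.30 kg
  Aragonite: 104.3 kg
  Zircon sand: 64.04 kg
  Dolomitic limestone: 58.10 kg
  Mg3Si4O10(OH)2: 299.4 kg
Total batch = 607.1 kg; LOI loss = 107.2 kg; yield = 82.34%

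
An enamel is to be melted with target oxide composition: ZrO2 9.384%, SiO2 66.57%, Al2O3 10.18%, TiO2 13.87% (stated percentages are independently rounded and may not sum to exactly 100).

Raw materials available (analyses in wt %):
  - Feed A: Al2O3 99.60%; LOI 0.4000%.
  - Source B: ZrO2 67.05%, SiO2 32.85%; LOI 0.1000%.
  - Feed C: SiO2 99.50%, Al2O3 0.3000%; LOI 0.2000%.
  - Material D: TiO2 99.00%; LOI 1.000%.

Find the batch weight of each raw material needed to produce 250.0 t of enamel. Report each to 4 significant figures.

All internal work keeps full float precision through the solve; mid-chain values appear rounded to 4 significant figures when written out. Every reported number takes exactly one rounding — all derived quantities (glass mass, yield, four oxide percentages, ignition loss, the totals) are rebuilt in full float precision from the batch weights for 250.0 t of glass, as quoted within question or answer.
Target masses of each oxide per 250.0 t enamel:
  ZrO2: 9.384% × 250.0 = 23.46 t
  SiO2: 66.57% × 250.0 = 166.4 t
  Al2O3: 10.18% × 250.0 = 25.45 t
  TiO2: 13.87% × 250.0 = 34.67 t
A balance pass over the oxides, applying the batch weights above, per the basis as stated (each sum matches its target mass exact up to rounding of places):
  ZrO2: 34.99·0.6705 = 23.46 t (target 23.46 t)
  SiO2: 34.99·0.3285 + 155.7·0.9950 = 166.4 t (target 166.4 t)
  Al2O3: 25.08·0.9960 + 155.7·0.003000 = 25.45 t (target 25.45 t)
  TiO2: 35.03·0.9900 = 34.68 t (target 34.67 t)
Auditing the glass mass value: batch total minus LOI = 250.0 t (targets for the oxides total 250.0 t; with the basis standing at 250.0 t — a pure rounding effect).
Summing the batch: Σ batch = 250.8 t; LOI loss = Σ batch·LOI = 0.7970 t; yield, glass over the total, = 99.68%.

Batch per 250.0 t enamel:
  Feed A: 25.08 t
  Source B: 34.99 t
  Feed C: 155.7 t
  Material D: 35.03 t
Total batch = 250.8 t; LOI loss = 0.7970 t; yield = 99.68%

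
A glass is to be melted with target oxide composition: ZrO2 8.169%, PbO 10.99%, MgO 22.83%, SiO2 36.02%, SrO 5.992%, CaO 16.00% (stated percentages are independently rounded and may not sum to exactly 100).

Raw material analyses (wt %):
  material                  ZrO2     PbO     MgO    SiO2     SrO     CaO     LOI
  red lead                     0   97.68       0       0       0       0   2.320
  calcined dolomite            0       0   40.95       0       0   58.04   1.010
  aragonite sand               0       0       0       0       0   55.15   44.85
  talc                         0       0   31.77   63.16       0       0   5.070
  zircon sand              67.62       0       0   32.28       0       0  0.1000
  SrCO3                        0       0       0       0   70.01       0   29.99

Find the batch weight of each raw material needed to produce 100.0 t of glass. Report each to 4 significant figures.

The working math holds full float precision at all times — values along the way appear (rounded to four significant digits) in the printout — every reported figure carries a single rounding; derived quantities, which include six oxide percentages, the totals, ignition loss, yield, glass mass, are computed in full float precision, precisely as stated by the question or the answer, from the weighed amounts for 100.0 t of glass.
Target masses of each oxide per 100.0 t glass:
  ZrO2: 8.169% × 100.0 = 8.169 t
  PbO: 10.99% × 100.0 = 10.99 t
  MgO: 22.83% × 100.0 = 22.83 t
  SiO2: 36.02% × 100.0 = 36.02 t
  SrO: 5.992% × 100.0 = 5.992 t
  CaO: 16.00% × 100.0 = 16.00 t
Oxide-by-oxide audit applying the batch weights above, on the stated basis (summed amounts equal target values inside rounding margins):
  ZrO2: 12.08·0.6762 = 8.168 t (target 8.169 t)
  PbO: 11.25·0.9768 = 10.99 t (target 10.99 t)
  MgO: 16.30·0.4095 + 50.86·0.3177 = 22.83 t (target 22.83 t)
  SiO2: 50.86·0.6316 + 12.08·0.3228 = 36.02 t (target 36.02 t)
  SrO: 8.559·0.7001 = 5.992 t (target 5.992 t)
  CaO: 16.30·0.5804 + 11.86·0.5515 = 16.00 t (target 16.00 t)
Glass-mass bookkeeping: whole batch net of LOI = 100.0 t (oxide target masses add up to 100.0 t; with the basis standing at 100.0 t — deltas are rounding alone).
Whole-batch sum: Σ batch = 110.9 t; the LOI term Σ batch·LOI equals 10.90 t; as yield: glass ÷ batch → 90.17%.

Batch per 100.0 t glass:
  red lead: 11.25 t
  calcined dolomite: 16.30 t
  aragonite sand: 11.86 t
  talc: 50.86 t
  zircon sand: 12.08 t
  SrCO3: 8.559 t
Total batch = 110.9 t; LOI loss = 10.90 t; yield = 90.17%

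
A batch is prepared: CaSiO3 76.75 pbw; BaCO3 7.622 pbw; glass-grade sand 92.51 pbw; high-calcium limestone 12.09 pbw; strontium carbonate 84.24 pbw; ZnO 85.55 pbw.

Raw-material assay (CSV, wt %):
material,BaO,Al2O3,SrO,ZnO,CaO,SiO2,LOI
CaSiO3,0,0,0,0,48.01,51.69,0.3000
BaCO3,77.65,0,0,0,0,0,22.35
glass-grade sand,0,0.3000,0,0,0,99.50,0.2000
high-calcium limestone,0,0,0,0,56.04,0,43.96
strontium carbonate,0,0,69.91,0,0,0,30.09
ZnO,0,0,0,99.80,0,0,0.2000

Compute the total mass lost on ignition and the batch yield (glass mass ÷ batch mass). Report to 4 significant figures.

Each numeric step runs at full precision throughout — the intermediate values are shown, rounded to 4 significant digits, within the worked lines. A single rounding finalizes every reported result. All derived quantities (glass mass, the yield, LOI, the totals, the six compositions) are rebuilt at full float precision using the weight values for 325.8 pbw of glass, as they appear in question or answer.
LOI of each material in turn:
  CaSiO3: 76.75 × 0.003000 = 0.2303 pbw
  BaCO3: 7.622 × 0.2235 = 1.704 pbw
  glass-grade sand: 92.51 × 0.002000 = 0.1850 pbw
  high-calcium limestone: 12.09 × 0.4396 = 5.315 pbw
  strontium carbonate: 84.24 × 0.3009 = 25.35 pbw
  ZnO: 85.55 × 0.002000 = 0.1711 pbw
Total LOI = 32.95 pbw
Glass = batch − LOI = 358.8 − 32.95 = 325.8 pbw

LOI loss = 32.95 pbw; glass = 325.8 pbw; yield = 90.81%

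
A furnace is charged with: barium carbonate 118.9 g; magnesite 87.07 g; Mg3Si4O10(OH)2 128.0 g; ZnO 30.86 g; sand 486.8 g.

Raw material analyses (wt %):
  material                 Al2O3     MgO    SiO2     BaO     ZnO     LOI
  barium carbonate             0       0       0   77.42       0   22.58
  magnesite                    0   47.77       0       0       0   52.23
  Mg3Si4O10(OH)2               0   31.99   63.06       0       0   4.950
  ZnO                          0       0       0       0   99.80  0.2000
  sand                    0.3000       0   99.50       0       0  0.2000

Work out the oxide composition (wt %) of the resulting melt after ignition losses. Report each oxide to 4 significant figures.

In-progress results are shown rounded to 4 significant digits when written out — all arithmetic carries full precision at each step; every reported value takes just one rounding. All derived quantities, which include net glass mass, ignition loss, totals, five oxide percentages, yield, are rebuilt at full precision, as given in question or answer, from the batch weights on 771.9 g of glass.
Oxide-by-oxide delivered mass:
  Al2O3: 486.8·0.003000 = 1.460 g
  MgO: 87.07·0.4777 + 128.0·0.3199 = 82.54 g
  SiO2: 128.0·0.6306 + 486.8·0.9950 = 565.1 g
  BaO: 118.9·0.7742 = 92.05 g
  ZnO: 30.86·0.9980 = 30.80 g
LOI: 118.9·0.2258 + 87.07·0.5223 + 128.0·0.04950 + 30.86·0.002000 + 486.8·0.002000 = 79.70 g
Net of LOI, the glass mass = 851.6 − 79.70 = 771.9 g (matching Σ of the oxides)
wt % = 100 × oxide mass / glass mass

Glass mass = 771.9 g (batch 851.6 − LOI 79.70).
Composition: Al2O3 0.1892%, MgO 10.69%, SiO2 73.20%, BaO 11.92%, ZnO 3.990%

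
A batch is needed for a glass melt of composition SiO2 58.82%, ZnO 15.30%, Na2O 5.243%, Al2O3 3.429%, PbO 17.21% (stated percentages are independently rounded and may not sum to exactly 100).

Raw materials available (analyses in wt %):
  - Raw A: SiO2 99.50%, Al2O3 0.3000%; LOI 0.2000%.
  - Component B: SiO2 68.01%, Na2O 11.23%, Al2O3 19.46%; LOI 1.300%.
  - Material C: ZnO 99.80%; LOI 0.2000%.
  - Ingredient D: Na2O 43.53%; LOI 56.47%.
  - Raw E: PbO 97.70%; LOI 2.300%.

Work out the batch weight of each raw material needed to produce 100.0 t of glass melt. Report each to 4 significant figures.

Batch per 100.0 t glass melt:
  Raw A: 47.57 t
  Component B: 16.89 t
  Material C: 15.33 t
  Ingredient D: 7.688 t
  Raw E: 17.62 t
Total batch = 105.1 t; LOI loss = 5.092 t; yield = 95.15%

In-progress results are displayed, with 4-significant-digit rounding, alongside each step — full precision is kept at each step — exactly one rounding goes into every reported value — derived quantities are recomputed using the weight values per 100.0 t of glass at full float precision (glass mass, the five compositions, the totals, the yield, LOI), exactly as printed in either problem or answer.
Per-oxide target masses for 100.0 t glass melt:
  SiO2: 58.82% × 100.0 = 58.82 t
  ZnO: 15.30% × 100.0 = 15.30 t
  Na2O: 5.243% × 100.0 = 5.243 t
  Al2O3: 3.429% × 100.0 = 3.429 t
  PbO: 17.21% × 100.0 = 17.21 t
Sums-versus-targets review per the reported batch figures, against the basis in use (sum by sum, the targets are met exact up to rounding of places):
  SiO2: 47.57·0.9950 + 16.89·0.6801 = 58.82 t (target 58.82 t)
  ZnO: 15.33·0.9980 = 15.30 t (target 15.30 t)
  Na2O: 16.89·0.1123 + 7.688·0.4353 = 5.243 t (target 5.243 t)
  Al2O3: 47.57·0.003000 + 16.89·0.1946 = 3.430 t (target 3.429 t)
  PbO: 17.62·0.9770 = 17.21 t (target 17.21 t)
The glass-mass cross-check: batch total minus LOI = 100.0 t (the Σ of target masses is 100.0 t; basis as stated: 100.0 t — a pure rounding effect).
Adding the batch up: Σ batch = 105.1 t; Σ batch·LOI gives LOI loss = 5.092 t; as yield: glass ÷ batch → 95.15%.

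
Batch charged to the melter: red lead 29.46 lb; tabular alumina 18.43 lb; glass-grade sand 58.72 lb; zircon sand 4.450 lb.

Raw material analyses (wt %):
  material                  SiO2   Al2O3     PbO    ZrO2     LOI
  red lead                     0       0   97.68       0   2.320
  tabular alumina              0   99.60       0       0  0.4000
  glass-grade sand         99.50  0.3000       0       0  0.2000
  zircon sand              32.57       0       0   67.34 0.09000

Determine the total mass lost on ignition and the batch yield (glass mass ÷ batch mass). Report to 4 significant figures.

The whole derivation holds exact precision throughout. Intermediates appear (rounded to four significant digits) across the worked steps — a single rounding finalizes every reported figure — all derived quantities are re-derived from the batch weights per 110.2 lb of glass in exact precision (the yield, the totals, LOI, four oxide percentages, net glass mass) as set out in problem or answer.
Material-by-material LOI:
  red lead: 29.46 × 0.02320 = 0.6835 lb
  tabular alumina: 18.43 × 0.004000 = 0.07372 lb
  glass-grade sand: 58.72 × 0.002000 = 0.1174 lb
  zircon sand: 4.450 × 9.000e-04 = 0.004005 lb
Total LOI = 0.8786 lb
Glass = batch − LOI = 111.1 − 0.8786 = 110.2 lb

LOI loss = 0.8786 lb; glass = 110.2 lb; yield = 99.21%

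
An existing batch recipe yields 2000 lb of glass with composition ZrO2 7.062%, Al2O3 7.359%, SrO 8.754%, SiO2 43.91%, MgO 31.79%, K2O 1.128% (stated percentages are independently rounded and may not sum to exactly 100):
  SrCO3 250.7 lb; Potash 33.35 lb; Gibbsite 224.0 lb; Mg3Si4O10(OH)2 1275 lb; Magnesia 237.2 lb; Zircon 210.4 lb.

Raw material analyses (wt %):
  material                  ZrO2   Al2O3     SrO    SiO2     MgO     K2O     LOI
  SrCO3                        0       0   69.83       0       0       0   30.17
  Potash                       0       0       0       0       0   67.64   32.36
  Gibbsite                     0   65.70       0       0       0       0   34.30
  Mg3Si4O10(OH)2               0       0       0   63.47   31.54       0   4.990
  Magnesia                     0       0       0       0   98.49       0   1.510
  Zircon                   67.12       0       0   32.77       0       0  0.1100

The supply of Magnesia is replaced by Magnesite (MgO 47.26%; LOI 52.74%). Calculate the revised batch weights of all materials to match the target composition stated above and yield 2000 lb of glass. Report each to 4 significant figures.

Revised batch per 2000 lb glass:
  SrCO3: 250.7 lb
  Potash: 33.35 lb
  Gibbsite: 224.0 lb
  Mg3Si4O10(OH)2: 1275 lb
  Magnesite: 494.4 lb
  Zircon: 210.4 lb
Total batch = 2488 lb; LOI loss = 487.9 lb

Values along the way are shown rounded to 4 significant digits between the steps; all internal work carries full float precision through the solve. Every reported figure carries a single rounding. All derived quantities, including glass mass, the totals, six oxide percentages, LOI, the yield, are rebuilt from the weighed amounts per 2000 lb of glass in full precision, exactly as printed in question or answer.
Per-oxide target masses for 2000 lb glass:
  ZrO2: 7.062% × 2000 = 141.2 lb
  Al2O3: 7.359% × 2000 = 147.2 lb
  SrO: 8.754% × 2000 = 175.1 lb
  SiO2: 43.91% × 2000 = 878.2 lb
  MgO: 31.79% × 2000 = 635.8 lb
  K2O: 1.128% × 2000 = 22.56 lb
Mass-balance tally per oxide working from each reported weight, under the basis named above (sums match the target masses up to rounding of the answer):
  ZrO2: 210.4·0.6712 = 141.2 lb (target 141.2 lb)
  Al2O3: 224.0·0.6570 = 147.2 lb (target 147.2 lb)
  SrO: 250.7·0.6983 = 175.1 lb (target 175.1 lb)
  SiO2: 1275·0.6347 + 210.4·0.3277 = 878.2 lb (target 878.2 lb)
  MgO: 1275·0.3154 + 494.4·0.4726 = 635.8 lb (target 635.8 lb)
  K2O: 33.35·0.6764 = 22.56 lb (target 22.56 lb)
Glass-mass sanity pass: the batch minus its LOI: 2000 lb (the Σ of target masses is 2000 lb; against the stated basis, 2000 lb — deltas are rounding alone).
Total batch = Σ batch = 2488 lb; Σ batch·LOI gives LOI loss = 487.9 lb; glass ÷ batch gives a yield of 80.39%.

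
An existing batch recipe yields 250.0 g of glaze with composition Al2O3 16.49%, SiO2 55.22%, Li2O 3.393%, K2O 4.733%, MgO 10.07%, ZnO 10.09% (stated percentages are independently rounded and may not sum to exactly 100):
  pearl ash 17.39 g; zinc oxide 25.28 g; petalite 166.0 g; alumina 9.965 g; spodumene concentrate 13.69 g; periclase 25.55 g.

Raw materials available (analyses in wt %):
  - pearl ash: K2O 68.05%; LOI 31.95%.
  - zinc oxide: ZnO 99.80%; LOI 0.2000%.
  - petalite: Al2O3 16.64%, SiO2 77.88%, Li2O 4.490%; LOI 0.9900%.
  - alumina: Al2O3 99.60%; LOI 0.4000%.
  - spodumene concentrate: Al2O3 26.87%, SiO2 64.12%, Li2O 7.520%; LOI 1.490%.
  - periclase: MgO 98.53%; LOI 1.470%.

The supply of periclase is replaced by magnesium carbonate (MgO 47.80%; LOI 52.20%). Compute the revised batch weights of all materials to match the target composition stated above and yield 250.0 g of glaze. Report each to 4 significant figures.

All arithmetic runs at full precision at every stage. Working values are rounded off to 4 significant figures as shown; exactly one rounding goes into each reported figure; the derived quantities are re-derived in exact precision (six oxide percentages, net glass mass, the totals, ignition loss, the yield) starting from the weights per 250.0 g of glass, as given in the question or the answer.
The oxide mass targets at 250.0 g glaze:
  Al2O3: 16.49% × 250.0 = 41.22 g
  SiO2: 55.22% × 250.0 = 138.0 g
  Li2O: 3.393% × 250.0 = 8.482 g
  K2O: 4.733% × 250.0 = 11.83 g
  MgO: 10.07% × 250.0 = 25.18 g
  ZnO: 10.09% × 250.0 = 25.22 g
A balance pass over the oxides, applying the batch weights above, on the stated basis (oxide sums agree with the targets exact up to rounding of places):
  Al2O3: 166.0·0.1664 + 9.965·0.9960 + 13.69·0.2687 = 41.23 g (target 41.22 g)
  SiO2: 166.0·0.7788 + 13.69·0.6412 = 138.1 g (target 138.0 g)
  Li2O: 166.0·0.04490 + 13.69·0.07520 = 8.483 g (target 8.482 g)
  K2O: 17.39·0.6805 = 11.83 g (target 11.83 g)
  MgO: 52.67·0.4780 = 25.18 g (target 25.18 g)
  ZnO: 25.28·0.9980 = 25.23 g (target 25.22 g)
Glass-mass sanity pass: whole batch net of LOI = 250.0 g (the Σ of target masses is 250.0 g; the stated basis being 250.0 g — differing by rounding only).
Batch total: Σ batch = 285.0 g; LOI loss = Σ batch·LOI = 34.99 g; as yield: glass ÷ batch → 87.72%.

Revised batch per 250.0 g glaze:
  pearl ash: 17.39 g
  zinc oxide: 25.28 g
  petalite: 166.0 g
  alumina: 9.965 g
  spodumene concentrate: 13.69 g
  magnesium carbonate: 52.67 g
Total batch = 285.0 g; LOI loss = 34.99 g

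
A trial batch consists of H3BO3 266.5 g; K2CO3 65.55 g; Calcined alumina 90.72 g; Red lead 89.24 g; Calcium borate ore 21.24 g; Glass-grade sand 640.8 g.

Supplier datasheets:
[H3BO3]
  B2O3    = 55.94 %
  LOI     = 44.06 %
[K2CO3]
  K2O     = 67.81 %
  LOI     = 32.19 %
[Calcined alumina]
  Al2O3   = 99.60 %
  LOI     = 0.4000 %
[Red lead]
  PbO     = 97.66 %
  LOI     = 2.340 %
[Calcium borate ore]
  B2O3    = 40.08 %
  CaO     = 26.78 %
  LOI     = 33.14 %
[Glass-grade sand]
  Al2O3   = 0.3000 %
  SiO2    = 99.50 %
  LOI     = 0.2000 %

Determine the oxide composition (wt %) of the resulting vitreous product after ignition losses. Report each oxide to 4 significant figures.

Glass mass = 1025 g (batch 1174 − LOI 149.3).
Composition: Al2O3 9.005%, K2O 4.338%, SiO2 62.22%, B2O3 15.38%, PbO 8.505%, CaO 0.5551%

In-progress results are shown rounded to four significant figures when written out — all arithmetic runs at full precision in every operation. A single rounding completes every reported result. Derived quantities are rebuilt in exact precision (totals, yield, six oxide percentages, net glass mass, ignition loss) from the weighed amounts per 1025 g of glass as quoted within the question or the answer.
Oxide masses out of the charge:
  Al2O3: 90.72·0.9960 + 640.8·0.003000 = 92.28 g
  K2O: 65.55·0.6781 = 44.45 g
  SiO2: 640.8·0.9950 = 637.6 g
  B2O3: 266.5·0.5594 + 21.24·0.4008 = 157.6 g
  PbO: 89.24·0.9766 = 87.15 g
  CaO: 21.24·0.2678 = 5.688 g
LOI: 266.5·0.4406 + 65.55·0.3219 + 90.72·0.004000 + 89.24·0.02340 + 21.24·0.3314 + 640.8·0.002000 = 149.3 g
Glass mass = batch − LOI = 1174 − 149.3 = 1025 g (= the summed oxide contributions)
percent share: oxide ÷ glass, ×100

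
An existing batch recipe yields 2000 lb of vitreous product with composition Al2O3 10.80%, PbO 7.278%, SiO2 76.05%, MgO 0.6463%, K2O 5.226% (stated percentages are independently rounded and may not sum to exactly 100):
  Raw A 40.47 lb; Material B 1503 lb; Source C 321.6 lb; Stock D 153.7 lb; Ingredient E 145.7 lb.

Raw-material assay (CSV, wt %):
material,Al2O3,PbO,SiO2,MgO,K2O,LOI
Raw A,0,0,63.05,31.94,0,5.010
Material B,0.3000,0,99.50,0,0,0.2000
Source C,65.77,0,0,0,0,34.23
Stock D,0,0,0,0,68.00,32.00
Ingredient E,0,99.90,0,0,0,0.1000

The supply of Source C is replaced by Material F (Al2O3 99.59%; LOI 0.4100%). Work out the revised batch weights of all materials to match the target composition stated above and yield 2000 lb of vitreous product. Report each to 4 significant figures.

All arithmetic runs at full precision in all steps — in-progress results are displayed, rounded to 4 significant digits, between the steps. Each reported value sees exactly one rounding — the derived quantities, including net glass mass, five oxide percentages, totals, yield, LOI, are computed using the weight values for 2000 lb of glass at full precision, as they appear in the problem or answer text.
Target oxide masses per 2000 lb vitreous product:
  Al2O3: 10.80% × 2000 = 216.0 lb
  PbO: 7.278% × 2000 = 145.6 lb
  SiO2: 76.05% × 2000 = 1521 lb
  MgO: 0.6463% × 2000 = 12.93 lb
  K2O: 5.226% × 2000 = 104.5 lb
Mass-balance tally per oxide using the reported weights, per the basis as stated (every target is met by its sum up to rounding of the answer):
  Al2O3: 1503·0.003000 + 212.4·0.9959 = 216.0 lb (target 216.0 lb)
  PbO: 145.7·0.9990 = 145.6 lb (target 145.6 lb)
  SiO2: 40.47·0.6305 + 1503·0.9950 = 1521 lb (target 1521 lb)
  MgO: 40.47·0.3194 = 12.93 lb (target 12.93 lb)
  K2O: 153.7·0.6800 = 104.5 lb (target 104.5 lb)
Mass balance on the glass: total charge less LOI = 2000 lb (the targets, summed, come to 2000 lb; basis as stated: 2000 lb — gaps are rounding artifacts).
Batch total: Σ batch = 2055 lb; Σ batch·LOI gives LOI loss = 55.23 lb; the yield ratio, glass ÷ batch: 97.31%.

Revised batch per 2000 lb vitreous product:
  Raw A: 40.47 lb
  Material B: 1503 lb
  Material F: 212.4 lb
  Stock D: 153.7 lb
  Ingredient E: 145.7 lb
Total batch = 2055 lb; LOI loss = 55.23 lb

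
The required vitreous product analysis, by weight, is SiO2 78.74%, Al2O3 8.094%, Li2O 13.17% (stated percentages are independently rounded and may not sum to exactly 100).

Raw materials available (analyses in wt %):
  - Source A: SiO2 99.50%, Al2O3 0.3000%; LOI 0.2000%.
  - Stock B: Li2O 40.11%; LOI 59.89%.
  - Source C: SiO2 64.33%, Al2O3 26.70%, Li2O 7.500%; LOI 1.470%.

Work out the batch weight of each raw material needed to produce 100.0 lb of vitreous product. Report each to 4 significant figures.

Batch per 100.0 lb vitreous product:
  Source A: 59.97 lb
  Stock B: 27.29 lb
  Source C: 29.64 lb
Total batch = 116.9 lb; LOI loss = 16.90 lb; yield = 85.54%

The intermediate values appear, rounded to 4 significant digits, between the steps — the whole derivation holds exact precision in every operation — every reported result is rounded just once — the derived quantities (three oxide percentages, LOI, yield, glass mass, totals) are carried from the batch weights at 100.0 lb of glass at full float precision as they appear in problem or answer.
Oxide-by-oxide targets in 100.0 lb vitreous product:
  SiO2: 78.74% × 100.0 = 78.74 lb
  Al2O3: 8.094% × 100.0 = 8.094 lb
  Li2O: 13.17% × 100.0 = 13.17 lb
Sums-versus-targets review on the weights just shown, relative to the basis at hand (sums match the target masses exact up to rounding of places):
  SiO2: 59.97·0.9950 + 29.64·0.6433 = 78.74 lb (target 78.74 lb)
  Al2O3: 59.97·0.003000 + 29.64·0.2670 = 8.094 lb (target 8.094 lb)
  Li2O: 27.29·0.4011 + 29.64·0.07500 = 13.17 lb (target 13.17 lb)
Glass-mass closure: Σ batch − LOI loss = 100.0 lb (per-oxide target masses sum to 100.0 lb; basis as stated: 100.0 lb — differing by rounding only).
Batch total: Σ batch = 116.9 lb; loss to ignition Σ batch·LOI = 16.90 lb; yield: glass divided by total = 85.54%.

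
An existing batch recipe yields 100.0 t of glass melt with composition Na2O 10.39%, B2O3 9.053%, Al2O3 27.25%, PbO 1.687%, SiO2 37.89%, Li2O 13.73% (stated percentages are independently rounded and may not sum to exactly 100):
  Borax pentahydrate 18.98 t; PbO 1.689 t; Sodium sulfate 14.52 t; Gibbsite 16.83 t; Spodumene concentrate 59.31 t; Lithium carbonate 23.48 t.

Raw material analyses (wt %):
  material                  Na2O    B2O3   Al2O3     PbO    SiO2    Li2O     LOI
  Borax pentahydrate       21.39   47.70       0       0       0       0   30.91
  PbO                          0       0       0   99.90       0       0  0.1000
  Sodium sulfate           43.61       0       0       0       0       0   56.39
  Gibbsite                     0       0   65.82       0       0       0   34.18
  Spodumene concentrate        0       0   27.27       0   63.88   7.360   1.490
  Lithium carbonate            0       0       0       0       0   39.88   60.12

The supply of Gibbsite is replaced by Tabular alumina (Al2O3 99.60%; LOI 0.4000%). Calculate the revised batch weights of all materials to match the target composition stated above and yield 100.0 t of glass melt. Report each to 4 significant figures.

The intermediate values are displayed rounded off to 4 significant figures as written — the working math holds full precision at every stage — every reported figure takes exactly one rounding; the derived quantities, including LOI, totals, yield, six oxide percentages, net glass mass, are carried from the weighed amounts on 100.0 t of glass at full float precision exactly as printed in problem or answer.
Per-oxide target masses for 100.0 t glass melt:
  Na2O: 10.39% × 100.0 = 10.39 t
  B2O3: 9.053% × 100.0 = 9.053 t
  Al2O3: 27.25% × 100.0 = 27.25 t
  PbO: 1.687% × 100.0 = 1.687 t
  SiO2: 37.89% × 100.0 = 37.89 t
  Li2O: 13.73% × 100.0 = 13.73 t
Sums-versus-targets review on the weights just shown, on the stated basis (sums match the target masses modulo rounding of the values):
  Na2O: 18.98·0.2139 + 14.52·0.4361 = 10.39 t (target 10.39 t)
  B2O3: 18.98·0.4770 = 9.053 t (target 9.053 t)
  Al2O3: 11.12·0.9960 + 59.31·0.2727 = 27.25 t (target 27.25 t)
  PbO: 1.689·0.9990 = 1.687 t (target 1.687 t)
  SiO2: 59.31·0.6388 = 37.89 t (target 37.89 t)
  Li2O: 59.31·0.07360 + 23.48·0.3988 = 13.73 t (target 13.73 t)
Glass-mass bookkeeping: batch Σ − ignition loss = 100.0 t (the Σ of target masses is 100.0 t; against the stated basis, 100.0 t — deltas are rounding alone).
Batch grand total — Σ batch = 129.1 t; Σ batch·LOI gives LOI loss = 29.10 t; the yield ratio, glass ÷ batch: 77.46%.

Revised batch per 100.0 t glass melt:
  Borax pentahydrate: 18.98 t
  PbO: 1.689 t
  Sodium sulfate: 14.52 t
  Tabular alumina: 11.12 t
  Spodumene concentrate: 59.31 t
  Lithium carbonate: 23.48 t
Total batch = 129.1 t; LOI loss = 29.10 t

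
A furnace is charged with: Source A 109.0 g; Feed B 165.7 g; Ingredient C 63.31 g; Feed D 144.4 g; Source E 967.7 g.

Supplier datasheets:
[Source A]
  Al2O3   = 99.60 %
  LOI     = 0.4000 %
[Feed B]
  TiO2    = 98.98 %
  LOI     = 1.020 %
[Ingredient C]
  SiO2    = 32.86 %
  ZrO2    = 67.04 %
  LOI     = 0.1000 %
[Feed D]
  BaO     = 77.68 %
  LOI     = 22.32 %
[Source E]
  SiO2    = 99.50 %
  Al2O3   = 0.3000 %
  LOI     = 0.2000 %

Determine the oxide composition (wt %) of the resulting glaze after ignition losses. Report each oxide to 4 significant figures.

Full precision is kept from first step to last; intermediates are displayed with 4-significant-figure rounding on the page. Every reported result includes exactly one rounding — derived quantities (yield, net glass mass, ignition loss, the five compositions, totals) are computed from the batch weights per 1414 g of glass at full precision exactly as shown in question or answer.
What the batch supplies per oxide:
  SiO2: 63.31·0.3286 + 967.7·0.9950 = 983.7 g
  TiO2: 165.7·0.9898 = 164.0 g
  BaO: 144.4·0.7768 = 112.2 g
  Al2O3: 109.0·0.9960 + 967.7·0.003000 = 111.5 g
  ZrO2: 63.31·0.6704 = 42.44 g
LOI: 109.0·0.004000 + 165.7·0.01020 + 63.31·0.001000 + 144.4·0.2232 + 967.7·0.002000 = 36.35 g
Glass = total batch minus LOI = 1450 − 36.35 = 1414 g (consistent with Σ oxide mass)
each oxide over glass, ×100, is wt %

Glass mass = 1414 g (batch 1450 − LOI 36.35).
Composition: SiO2 69.58%, TiO2 11.60%, BaO 7.934%, Al2O3 7.884%, ZrO2 3.002%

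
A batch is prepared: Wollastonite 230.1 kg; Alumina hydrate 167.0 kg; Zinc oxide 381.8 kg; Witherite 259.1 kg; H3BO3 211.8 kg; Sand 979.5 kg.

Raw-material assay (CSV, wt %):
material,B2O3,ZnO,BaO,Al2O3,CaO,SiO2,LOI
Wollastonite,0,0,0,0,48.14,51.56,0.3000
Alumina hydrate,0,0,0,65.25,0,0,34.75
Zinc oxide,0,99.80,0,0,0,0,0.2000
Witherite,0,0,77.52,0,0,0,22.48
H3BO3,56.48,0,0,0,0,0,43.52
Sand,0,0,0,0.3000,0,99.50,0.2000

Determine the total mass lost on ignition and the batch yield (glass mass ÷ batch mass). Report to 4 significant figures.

Exact precision is kept from start to finish — values along the way are printed, rounded to four significant figures, in the working — each reported value includes exactly one rounding — derived quantities (six oxide percentages, the totals, glass mass, LOI, the yield) are re-derived from the batch weights at 2017 kg of glass in exact precision as given in the problem or answer text.
LOI of each material in turn:
  Wollastonite: 230.1 × 0.003000 = 0.6903 kg
  Alumina hydrate: 167.0 × 0.3475 = 58.03 kg
  Zinc oxide: 381.8 × 0.002000 = 0.7636 kg
  Witherite: 259.1 × 0.2248 = 58.25 kg
  H3BO3: 211.8 × 0.4352 = 92.18 kg
  Sand: 979.5 × 0.002000 = 1.959 kg
Total LOI = 211.9 kg
Glass = batch − LOI = 2229 − 211.9 = 2017 kg

LOI loss = 211.9 kg; glass = 2017 kg; yield = 90.50%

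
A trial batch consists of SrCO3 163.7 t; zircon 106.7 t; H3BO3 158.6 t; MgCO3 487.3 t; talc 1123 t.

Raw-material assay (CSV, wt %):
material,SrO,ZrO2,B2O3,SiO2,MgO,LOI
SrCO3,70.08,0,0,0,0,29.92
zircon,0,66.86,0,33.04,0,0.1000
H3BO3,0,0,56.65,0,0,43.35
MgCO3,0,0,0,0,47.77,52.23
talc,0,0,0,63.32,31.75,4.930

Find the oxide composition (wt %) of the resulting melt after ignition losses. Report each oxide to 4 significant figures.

Glass mass = 1612 t (batch 2039 − LOI 427.7).
Composition: SrO 7.119%, ZrO2 4.427%, B2O3 5.575%, SiO2 46.31%, MgO 36.57%

All arithmetic maintains full precision in all steps; working values appear (rounded to 4 significant figures) across the worked steps; each reported result includes exactly one rounding; derived quantities (net glass mass, the totals, ignition loss, yield, five oxide percentages) are rebuilt at full float precision from the weighed amounts for 1612 t of glass as they appear in the problem or the answer.
Oxide masses out of the charge:
  SrO: 163.7·0.7008 = 114.7 t
  ZrO2: 106.7·0.6686 = 71.34 t
  B2O3: 158.6·0.5665 = 89.85 t
  SiO2: 106.7·0.3304 + 1123·0.6332 = 746.3 t
  MgO: 487.3·0.4777 + 1123·0.3175 = 589.3 t
LOI: 163.7·0.2992 + 106.7·0.001000 + 158.6·0.4335 + 487.3·0.5223 + 1123·0.04930 = 427.7 t
batch − LOI leaves glass = 2039 − 427.7 = 1612 t (equal to the oxide-mass sum)
wt %: oxide over glass, times 100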